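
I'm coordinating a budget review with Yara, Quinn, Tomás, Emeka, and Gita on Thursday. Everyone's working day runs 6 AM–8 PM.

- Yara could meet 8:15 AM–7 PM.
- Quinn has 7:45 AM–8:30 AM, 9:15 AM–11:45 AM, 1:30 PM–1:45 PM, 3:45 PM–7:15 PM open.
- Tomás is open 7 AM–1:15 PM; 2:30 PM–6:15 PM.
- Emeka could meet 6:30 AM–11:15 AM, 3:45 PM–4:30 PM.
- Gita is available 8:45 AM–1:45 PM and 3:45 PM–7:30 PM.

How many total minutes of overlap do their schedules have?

165

Yara ∩ Quinn: 08:15-08:30, 09:15-11:45, 13:30-13:45, 15:45-19:00.
Yara ∩ Quinn ∩ Tomás: 08:15-08:30, 09:15-11:45, 15:45-18:15.
Yara ∩ Quinn ∩ Tomás ∩ Emeka: 08:15-08:30, 09:15-11:15, 15:45-16:30.
Yara ∩ Quinn ∩ Tomás ∩ Emeka ∩ Gita: 09:15-11:15, 15:45-16:30.
Summing the common windows: 120 + 45 = 165 minutes.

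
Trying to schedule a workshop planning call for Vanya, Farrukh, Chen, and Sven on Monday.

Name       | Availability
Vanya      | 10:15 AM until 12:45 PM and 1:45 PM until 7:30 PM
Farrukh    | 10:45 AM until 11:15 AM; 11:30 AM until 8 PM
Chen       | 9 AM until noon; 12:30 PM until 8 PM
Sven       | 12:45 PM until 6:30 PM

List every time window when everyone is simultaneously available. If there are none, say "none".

Vanya ∩ Farrukh: 10:45-11:15, 11:30-12:45, 13:45-19:30.
Vanya ∩ Farrukh ∩ Chen: 10:45-11:15, 11:30-12:00, 12:30-12:45, 13:45-19:30.
Vanya ∩ Farrukh ∩ Chen ∩ Sven: 13:45-18:30.

13:45-18:30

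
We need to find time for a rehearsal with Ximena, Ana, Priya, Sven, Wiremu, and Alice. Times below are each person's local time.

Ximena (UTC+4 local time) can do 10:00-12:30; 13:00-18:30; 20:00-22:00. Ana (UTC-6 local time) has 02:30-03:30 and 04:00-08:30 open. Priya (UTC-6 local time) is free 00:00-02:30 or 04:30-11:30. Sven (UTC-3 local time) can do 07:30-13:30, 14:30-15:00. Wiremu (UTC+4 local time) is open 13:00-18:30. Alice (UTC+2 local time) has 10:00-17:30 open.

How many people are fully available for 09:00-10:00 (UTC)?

3

Ximena in UTC: 06:00-08:30, 09:00-14:30, 16:00-18:00 (subtract 4h to convert from UTC+4).
Ana in UTC: 08:30-09:30, 10:00-14:30 (add 6h to convert from UTC-6).
Priya in UTC: 06:00-08:30, 10:30-17:30 (add 6h to convert from UTC-6).
Sven in UTC: 10:30-16:30, 17:30-18:00 (add 3h to convert from UTC-3).
Wiremu in UTC: 09:00-14:30 (subtract 4h to convert from UTC+4).
Alice in UTC: 08:00-15:30 (subtract 2h to convert from UTC+2).
Ximena, Wiremu, and Alice can make the full 09:00-10:00 slot — that's 3.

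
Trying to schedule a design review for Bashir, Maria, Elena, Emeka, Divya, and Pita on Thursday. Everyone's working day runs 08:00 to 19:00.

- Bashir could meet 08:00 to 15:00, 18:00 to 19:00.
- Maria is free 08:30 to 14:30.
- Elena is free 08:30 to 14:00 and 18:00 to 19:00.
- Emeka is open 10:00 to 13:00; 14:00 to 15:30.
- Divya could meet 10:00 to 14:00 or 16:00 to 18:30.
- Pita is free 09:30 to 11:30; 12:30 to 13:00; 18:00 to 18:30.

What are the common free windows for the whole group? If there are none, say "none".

Bashir ∩ Maria: 08:30-14:30.
Bashir ∩ Maria ∩ Elena: 08:30-14:00.
Bashir ∩ Maria ∩ Elena ∩ Emeka: 10:00-13:00.
Bashir ∩ Maria ∩ Elena ∩ Emeka ∩ Divya: 10:00-13:00.
Bashir ∩ Maria ∩ Elena ∩ Emeka ∩ Divya ∩ Pita: 10:00-11:30, 12:30-13:00.

10:00-11:30, 12:30-13:00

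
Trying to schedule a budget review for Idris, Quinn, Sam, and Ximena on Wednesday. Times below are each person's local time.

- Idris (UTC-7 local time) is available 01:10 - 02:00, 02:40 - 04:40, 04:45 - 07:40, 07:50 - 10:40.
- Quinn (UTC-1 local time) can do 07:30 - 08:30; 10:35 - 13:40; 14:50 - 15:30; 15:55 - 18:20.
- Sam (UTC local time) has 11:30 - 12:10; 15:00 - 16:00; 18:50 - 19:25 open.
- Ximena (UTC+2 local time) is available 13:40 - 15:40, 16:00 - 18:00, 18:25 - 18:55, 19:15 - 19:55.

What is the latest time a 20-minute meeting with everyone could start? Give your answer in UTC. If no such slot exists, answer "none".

Idris in UTC: 08:10-09:00, 09:40-11:40, 11:45-14:40, 14:50-17:40 (add 7h to convert from UTC-7).
Quinn in UTC: 08:30-09:30, 11:35-14:40, 15:50-16:30, 16:55-19:20 (add 1h to convert from UTC-1).
Sam in UTC: 11:30-12:10, 15:00-16:00, 18:50-19:25.
Ximena in UTC: 11:40-13:40, 14:00-16:00, 16:25-16:55, 17:15-17:55 (subtract 2h to convert from UTC+2).
Idris ∩ Quinn: 08:30-09:00, 11:35-11:40, 11:45-14:40, 15:50-16:30, 16:55-17:40.
Idris ∩ Quinn ∩ Sam: 11:35-11:40, 11:45-12:10, 15:50-16:00.
Idris ∩ Quinn ∩ Sam ∩ Ximena: 11:45-12:10, 15:50-16:00.
The last common window of at least 20 minutes is 11:45-12:10; a 20-minute meeting can start as late as 11:50 and still end by 12:10.

11:50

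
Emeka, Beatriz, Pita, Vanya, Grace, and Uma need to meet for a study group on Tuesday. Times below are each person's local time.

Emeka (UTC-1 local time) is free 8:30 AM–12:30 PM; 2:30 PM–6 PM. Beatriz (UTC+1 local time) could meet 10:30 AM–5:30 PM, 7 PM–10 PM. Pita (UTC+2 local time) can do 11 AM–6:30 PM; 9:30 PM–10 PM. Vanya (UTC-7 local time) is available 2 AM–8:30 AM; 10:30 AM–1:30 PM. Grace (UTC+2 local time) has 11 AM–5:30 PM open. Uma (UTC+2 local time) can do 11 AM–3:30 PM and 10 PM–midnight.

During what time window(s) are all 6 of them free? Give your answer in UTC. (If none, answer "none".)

09:30-13:30

Emeka in UTC: 09:30-13:30, 15:30-19:00 (add 1h to convert from UTC-1).
Beatriz in UTC: 09:30-16:30, 18:00-21:00 (subtract 1h to convert from UTC+1).
Pita in UTC: 09:00-16:30, 19:30-20:00 (subtract 2h to convert from UTC+2).
Vanya in UTC: 09:00-15:30, 17:30-20:30 (add 7h to convert from UTC-7).
Grace in UTC: 09:00-15:30 (subtract 2h to convert from UTC+2).
Uma in UTC: 09:00-13:30, 20:00-22:00 (subtract 2h to convert from UTC+2).
Emeka ∩ Beatriz: 09:30-13:30, 15:30-16:30, 18:00-19:00.
Emeka ∩ Beatriz ∩ Pita: 09:30-13:30, 15:30-16:30.
Emeka ∩ Beatriz ∩ Pita ∩ Vanya: 09:30-13:30.
Emeka ∩ Beatriz ∩ Pita ∩ Vanya ∩ Grace: 09:30-13:30.
Emeka ∩ Beatriz ∩ Pita ∩ Vanya ∩ Grace ∩ Uma: 09:30-13:30.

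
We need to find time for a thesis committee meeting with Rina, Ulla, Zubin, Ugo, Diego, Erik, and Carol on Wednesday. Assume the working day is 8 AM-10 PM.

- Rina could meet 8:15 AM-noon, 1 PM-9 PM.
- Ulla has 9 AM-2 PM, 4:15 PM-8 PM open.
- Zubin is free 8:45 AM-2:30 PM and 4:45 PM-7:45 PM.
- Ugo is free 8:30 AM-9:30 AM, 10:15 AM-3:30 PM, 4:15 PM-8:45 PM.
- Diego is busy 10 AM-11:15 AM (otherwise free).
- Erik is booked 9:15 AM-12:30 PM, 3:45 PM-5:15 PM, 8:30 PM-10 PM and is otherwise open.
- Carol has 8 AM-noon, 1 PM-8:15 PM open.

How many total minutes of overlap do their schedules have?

Rina free: 08:15-12:00, 13:00-21:00.
Ulla free: 09:00-14:00, 16:15-20:00.
Zubin free: 08:45-14:30, 16:45-19:45.
Ugo free: 08:30-09:30, 10:15-15:30, 16:15-20:45.
Diego free: 08:00-10:00, 11:15-22:00 (invert busy blocks within the working day).
Erik free: 08:00-09:15, 12:30-15:45, 17:15-20:30 (invert busy blocks within the working day).
Carol free: 08:00-12:00, 13:00-20:15.
Rina ∩ Ulla: 09:00-12:00, 13:00-14:00, 16:15-20:00.
Rina ∩ Ulla ∩ Zubin: 09:00-12:00, 13:00-14:00, 16:45-19:45.
Rina ∩ Ulla ∩ Zubin ∩ Ugo: 09:00-09:30, 10:15-12:00, 13:00-14:00, 16:45-19:45.
Rina ∩ Ulla ∩ Zubin ∩ Ugo ∩ Diego: 09:00-09:30, 11:15-12:00, 13:00-14:00, 16:45-19:45.
Rina ∩ Ulla ∩ Zubin ∩ Ugo ∩ Diego ∩ Erik: 09:00-09:15, 13:00-14:00, 17:15-19:45.
Rina ∩ Ulla ∩ Zubin ∩ Ugo ∩ Diego ∩ Erik ∩ Carol: 09:00-09:15, 13:00-14:00, 17:15-19:45.
So the common availability across everyone is 09:00-09:15, 13:00-14:00, 17:15-19:45.
Summing the common windows: 15 + 60 + 150 = 225 minutes.

225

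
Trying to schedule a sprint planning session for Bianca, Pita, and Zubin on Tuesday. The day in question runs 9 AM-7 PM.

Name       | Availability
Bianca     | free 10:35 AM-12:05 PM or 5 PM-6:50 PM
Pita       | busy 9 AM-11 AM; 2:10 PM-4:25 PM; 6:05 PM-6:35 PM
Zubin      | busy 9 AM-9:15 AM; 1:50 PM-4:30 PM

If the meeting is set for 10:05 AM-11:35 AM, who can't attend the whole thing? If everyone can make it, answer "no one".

Bianca free: 10:35-12:05, 17:00-18:50.
Pita free: 11:00-14:10, 16:25-18:05, 18:35-19:00 (invert busy blocks within the working day).
Zubin free: 09:15-13:50, 16:30-19:00 (invert busy blocks within the working day).
Bianca: not fully free for 10:05-11:35. Pita: not fully free for 10:05-11:35. Zubin: free for 10:05-11:35.

Bianca, Pita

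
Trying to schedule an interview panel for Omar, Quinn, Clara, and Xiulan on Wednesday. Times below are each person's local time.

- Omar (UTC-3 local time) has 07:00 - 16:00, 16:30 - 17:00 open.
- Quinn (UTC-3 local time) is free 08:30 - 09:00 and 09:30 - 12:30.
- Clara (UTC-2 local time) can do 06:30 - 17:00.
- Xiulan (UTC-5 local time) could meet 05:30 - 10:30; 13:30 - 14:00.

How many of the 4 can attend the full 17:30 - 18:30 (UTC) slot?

2

Omar in UTC: 10:00-19:00, 19:30-20:00 (add 3h to convert from UTC-3).
Quinn in UTC: 11:30-12:00, 12:30-15:30 (add 3h to convert from UTC-3).
Clara in UTC: 08:30-19:00 (add 2h to convert from UTC-2).
Xiulan in UTC: 10:30-15:30, 18:30-19:00 (add 5h to convert from UTC-5).
Omar and Clara can make the full 17:30-18:30 slot — that's 2.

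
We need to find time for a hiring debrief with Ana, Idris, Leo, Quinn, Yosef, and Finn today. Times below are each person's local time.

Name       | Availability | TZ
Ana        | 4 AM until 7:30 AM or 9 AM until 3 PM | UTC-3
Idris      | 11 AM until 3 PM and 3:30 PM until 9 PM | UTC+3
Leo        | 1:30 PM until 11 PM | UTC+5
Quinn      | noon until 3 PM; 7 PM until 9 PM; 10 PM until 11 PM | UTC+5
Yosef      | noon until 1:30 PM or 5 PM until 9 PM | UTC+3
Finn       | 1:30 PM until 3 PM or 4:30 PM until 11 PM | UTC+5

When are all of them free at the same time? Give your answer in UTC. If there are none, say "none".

Ana in UTC: 07:00-10:30, 12:00-18:00 (add 3h to convert from UTC-3).
Idris in UTC: 08:00-12:00, 12:30-18:00 (subtract 3h to convert from UTC+3).
Leo in UTC: 08:30-18:00 (subtract 5h to convert from UTC+5).
Quinn in UTC: 07:00-10:00, 14:00-16:00, 17:00-18:00 (subtract 5h to convert from UTC+5).
Yosef in UTC: 09:00-10:30, 14:00-18:00 (subtract 3h to convert from UTC+3).
Finn in UTC: 08:30-10:00, 11:30-18:00 (subtract 5h to convert from UTC+5).
Ana ∩ Idris: 08:00-10:30, 12:30-18:00.
Ana ∩ Idris ∩ Leo: 08:30-10:30, 12:30-18:00.
Ana ∩ Idris ∩ Leo ∩ Quinn: 08:30-10:00, 14:00-16:00, 17:00-18:00.
Ana ∩ Idris ∩ Leo ∩ Quinn ∩ Yosef: 09:00-10:00, 14:00-16:00, 17:00-18:00.
Ana ∩ Idris ∩ Leo ∩ Quinn ∩ Yosef ∩ Finn: 09:00-10:00, 14:00-16:00, 17:00-18:00.
Those are the intersection windows.

09:00-10:00, 14:00-16:00, 17:00-18:00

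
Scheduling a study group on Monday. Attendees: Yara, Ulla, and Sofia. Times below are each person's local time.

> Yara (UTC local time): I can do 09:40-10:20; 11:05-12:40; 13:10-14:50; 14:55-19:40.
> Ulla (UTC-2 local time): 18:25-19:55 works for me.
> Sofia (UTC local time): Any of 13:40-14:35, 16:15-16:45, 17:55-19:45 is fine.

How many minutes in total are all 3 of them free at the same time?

Yara in UTC: 09:40-10:20, 11:05-12:40, 13:10-14:50, 14:55-19:40.
Ulla in UTC: 20:25-21:55 (add 2h to convert from UTC-2).
Sofia in UTC: 13:40-14:35, 16:15-16:45, 17:55-19:45.
Yara ∩ Ulla: ∅.
Yara ∩ Ulla ∩ Sofia: ∅.
There is no time when everyone is free.
There is no common window, so the total is 0 minutes.

0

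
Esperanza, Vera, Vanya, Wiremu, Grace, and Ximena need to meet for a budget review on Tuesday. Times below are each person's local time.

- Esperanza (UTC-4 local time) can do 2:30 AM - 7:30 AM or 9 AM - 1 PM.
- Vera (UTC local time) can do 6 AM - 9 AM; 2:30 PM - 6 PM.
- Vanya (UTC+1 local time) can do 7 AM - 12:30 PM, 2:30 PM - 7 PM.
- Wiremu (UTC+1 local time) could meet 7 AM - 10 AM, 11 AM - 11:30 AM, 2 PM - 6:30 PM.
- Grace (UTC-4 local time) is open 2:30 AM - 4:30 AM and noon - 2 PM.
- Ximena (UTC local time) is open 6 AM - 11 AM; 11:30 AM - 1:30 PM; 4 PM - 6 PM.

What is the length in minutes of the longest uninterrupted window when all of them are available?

120

Esperanza in UTC: 06:30-11:30, 13:00-17:00 (add 4h to convert from UTC-4).
Vera in UTC: 06:00-09:00, 14:30-18:00.
Vanya in UTC: 06:00-11:30, 13:30-18:00 (subtract 1h to convert from UTC+1).
Wiremu in UTC: 06:00-09:00, 10:00-10:30, 13:00-17:30 (subtract 1h to convert from UTC+1).
Grace in UTC: 06:30-08:30, 16:00-18:00 (add 4h to convert from UTC-4).
Ximena in UTC: 06:00-11:00, 11:30-13:30, 16:00-18:00.
Esperanza ∩ Vera: 06:30-09:00, 14:30-17:00.
Esperanza ∩ Vera ∩ Vanya: 06:30-09:00, 14:30-17:00.
Esperanza ∩ Vera ∩ Vanya ∩ Wiremu: 06:30-09:00, 14:30-17:00.
Esperanza ∩ Vera ∩ Vanya ∩ Wiremu ∩ Grace: 06:30-08:30, 16:00-17:00.
Esperanza ∩ Vera ∩ Vanya ∩ Wiremu ∩ Grace ∩ Ximena: 06:30-08:30, 16:00-17:00.
The longest is 06:30-08:30 at 120 minutes.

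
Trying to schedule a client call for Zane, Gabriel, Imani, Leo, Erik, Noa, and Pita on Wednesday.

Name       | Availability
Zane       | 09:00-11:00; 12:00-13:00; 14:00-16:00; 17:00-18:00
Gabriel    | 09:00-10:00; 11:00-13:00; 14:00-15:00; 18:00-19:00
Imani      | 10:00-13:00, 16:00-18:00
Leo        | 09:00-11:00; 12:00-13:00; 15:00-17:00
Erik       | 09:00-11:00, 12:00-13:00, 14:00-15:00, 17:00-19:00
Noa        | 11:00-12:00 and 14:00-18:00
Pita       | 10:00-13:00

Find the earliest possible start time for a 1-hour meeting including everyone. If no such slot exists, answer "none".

none

Zane ∩ Gabriel: 09:00-10:00, 12:00-13:00, 14:00-15:00.
Zane ∩ Gabriel ∩ Imani: 12:00-13:00.
Zane ∩ Gabriel ∩ Imani ∩ Leo: 12:00-13:00.
Zane ∩ Gabriel ∩ Imani ∩ Leo ∩ Erik: 12:00-13:00.
Zane ∩ Gabriel ∩ Imani ∩ Leo ∩ Erik ∩ Noa: ∅.
Zane ∩ Gabriel ∩ Imani ∩ Leo ∩ Erik ∩ Noa ∩ Pita: ∅.
There is no time when everyone is free.
No common window is at least 60 minutes long.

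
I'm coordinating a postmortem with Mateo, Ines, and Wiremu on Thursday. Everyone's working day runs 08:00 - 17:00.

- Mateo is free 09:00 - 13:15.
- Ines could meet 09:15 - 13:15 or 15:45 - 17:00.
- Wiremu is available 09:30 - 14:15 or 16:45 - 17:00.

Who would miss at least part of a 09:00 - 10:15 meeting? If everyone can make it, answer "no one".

Ines, Wiremu

Mateo: free for 09:00-10:15. Ines: not fully free for 09:00-10:15. Wiremu: not fully free for 09:00-10:15.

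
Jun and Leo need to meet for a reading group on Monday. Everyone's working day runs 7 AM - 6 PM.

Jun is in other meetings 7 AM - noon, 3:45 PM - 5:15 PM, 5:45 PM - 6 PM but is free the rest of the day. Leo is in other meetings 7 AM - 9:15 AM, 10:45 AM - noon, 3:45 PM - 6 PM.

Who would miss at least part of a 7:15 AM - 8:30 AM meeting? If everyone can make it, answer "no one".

Jun, Leo

Jun free: 12:00-15:45, 17:15-17:45 (invert busy blocks within the working day).
Leo free: 09:15-10:45, 12:00-15:45 (invert busy blocks within the working day).
Jun: not fully free for 07:15-08:30. Leo: not fully free for 07:15-08:30.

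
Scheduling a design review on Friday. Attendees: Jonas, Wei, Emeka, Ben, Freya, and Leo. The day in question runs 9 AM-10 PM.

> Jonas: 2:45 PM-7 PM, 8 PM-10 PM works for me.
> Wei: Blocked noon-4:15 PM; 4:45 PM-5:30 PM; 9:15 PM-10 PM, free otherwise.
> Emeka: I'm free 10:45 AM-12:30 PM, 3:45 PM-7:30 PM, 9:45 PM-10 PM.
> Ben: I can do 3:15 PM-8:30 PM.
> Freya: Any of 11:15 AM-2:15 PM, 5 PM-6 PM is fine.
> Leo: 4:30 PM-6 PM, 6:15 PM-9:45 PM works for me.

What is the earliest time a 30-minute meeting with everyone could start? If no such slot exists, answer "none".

17:30

Jonas free: 14:45-19:00, 20:00-22:00.
Wei free: 09:00-12:00, 16:15-16:45, 17:30-21:15 (invert busy blocks within the working day).
Emeka free: 10:45-12:30, 15:45-19:30, 21:45-22:00.
Ben free: 15:15-20:30.
Freya free: 11:15-14:15, 17:00-18:00.
Leo free: 16:30-18:00, 18:15-21:45.
Jonas ∩ Wei: 16:15-16:45, 17:30-19:00, 20:00-21:15.
Jonas ∩ Wei ∩ Emeka: 16:15-16:45, 17:30-19:00.
Jonas ∩ Wei ∩ Emeka ∩ Ben: 16:15-16:45, 17:30-19:00.
Jonas ∩ Wei ∩ Emeka ∩ Ben ∩ Freya: 17:30-18:00.
Jonas ∩ Wei ∩ Emeka ∩ Ben ∩ Freya ∩ Leo: 17:30-18:00.
The first common window of at least 30 minutes is 17:30-18:00, so the earliest start is 17:30.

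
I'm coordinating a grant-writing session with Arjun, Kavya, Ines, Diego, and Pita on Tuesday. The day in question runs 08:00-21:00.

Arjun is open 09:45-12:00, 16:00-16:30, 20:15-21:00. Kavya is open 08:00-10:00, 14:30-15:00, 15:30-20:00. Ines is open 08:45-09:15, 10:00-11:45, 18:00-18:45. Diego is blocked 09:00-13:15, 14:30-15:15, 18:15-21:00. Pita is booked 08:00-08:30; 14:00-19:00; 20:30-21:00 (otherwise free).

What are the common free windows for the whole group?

none

Arjun free: 09:45-12:00, 16:00-16:30, 20:15-21:00.
Kavya free: 08:00-10:00, 14:30-15:00, 15:30-20:00.
Ines free: 08:45-09:15, 10:00-11:45, 18:00-18:45.
Diego free: 08:00-09:00, 13:15-14:30, 15:15-18:15 (invert busy blocks within the working day).
Pita free: 08:30-14:00, 19:00-20:30 (invert busy blocks within the working day).
Arjun ∩ Kavya: 09:45-10:00, 16:00-16:30.
Arjun ∩ Kavya ∩ Ines: ∅.
Arjun ∩ Kavya ∩ Ines ∩ Diego: ∅.
Arjun ∩ Kavya ∩ Ines ∩ Diego ∩ Pita: ∅.
There is no time when everyone is free.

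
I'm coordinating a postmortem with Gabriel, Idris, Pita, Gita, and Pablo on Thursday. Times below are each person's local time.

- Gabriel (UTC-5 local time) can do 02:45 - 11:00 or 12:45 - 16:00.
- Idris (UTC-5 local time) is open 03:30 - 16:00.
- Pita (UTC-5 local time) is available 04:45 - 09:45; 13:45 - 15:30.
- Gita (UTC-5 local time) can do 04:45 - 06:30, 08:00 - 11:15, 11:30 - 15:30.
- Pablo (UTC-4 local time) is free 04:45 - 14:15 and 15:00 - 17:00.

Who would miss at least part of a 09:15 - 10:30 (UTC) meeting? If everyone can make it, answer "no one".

Gabriel in UTC: 07:45-16:00, 17:45-21:00 (add 5h to convert from UTC-5).
Idris in UTC: 08:30-21:00 (add 5h to convert from UTC-5).
Pita in UTC: 09:45-14:45, 18:45-20:30 (add 5h to convert from UTC-5).
Gita in UTC: 09:45-11:30, 13:00-16:15, 16:30-20:30 (add 5h to convert from UTC-5).
Pablo in UTC: 08:45-18:15, 19:00-21:00 (add 4h to convert from UTC-4).
Gabriel: free for 09:15-10:30. Idris: free for 09:15-10:30. Pita: not fully free for 09:15-10:30. Gita: not fully free for 09:15-10:30. Pablo: free for 09:15-10:30.

Gita, Pita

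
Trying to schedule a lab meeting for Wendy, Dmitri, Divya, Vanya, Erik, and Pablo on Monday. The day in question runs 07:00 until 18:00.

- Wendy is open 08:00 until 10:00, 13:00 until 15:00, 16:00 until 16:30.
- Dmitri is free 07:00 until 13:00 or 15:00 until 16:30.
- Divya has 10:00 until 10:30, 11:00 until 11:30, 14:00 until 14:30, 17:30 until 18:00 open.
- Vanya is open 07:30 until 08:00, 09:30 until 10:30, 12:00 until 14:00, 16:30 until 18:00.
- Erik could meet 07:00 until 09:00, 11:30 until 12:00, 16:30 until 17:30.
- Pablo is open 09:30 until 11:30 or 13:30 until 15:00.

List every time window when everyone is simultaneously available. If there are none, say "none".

Wendy ∩ Dmitri: 08:00-10:00, 16:00-16:30.
Wendy ∩ Dmitri ∩ Divya: ∅.
Wendy ∩ Dmitri ∩ Divya ∩ Vanya: ∅.
Wendy ∩ Dmitri ∩ Divya ∩ Vanya ∩ Erik: ∅.
Wendy ∩ Dmitri ∩ Divya ∩ Vanya ∩ Erik ∩ Pablo: ∅.
There is no time when everyone is free.

none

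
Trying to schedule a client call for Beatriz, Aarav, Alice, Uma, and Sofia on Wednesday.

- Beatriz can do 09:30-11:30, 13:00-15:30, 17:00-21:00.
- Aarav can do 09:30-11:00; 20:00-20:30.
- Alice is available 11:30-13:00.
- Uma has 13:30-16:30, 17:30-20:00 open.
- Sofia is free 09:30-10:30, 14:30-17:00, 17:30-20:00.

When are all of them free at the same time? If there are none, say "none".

none

Beatriz ∩ Aarav: 09:30-11:00, 20:00-20:30.
Beatriz ∩ Aarav ∩ Alice: ∅.
Beatriz ∩ Aarav ∩ Alice ∩ Uma: ∅.
Beatriz ∩ Aarav ∩ Alice ∩ Uma ∩ Sofia: ∅.
There is no time when everyone is free.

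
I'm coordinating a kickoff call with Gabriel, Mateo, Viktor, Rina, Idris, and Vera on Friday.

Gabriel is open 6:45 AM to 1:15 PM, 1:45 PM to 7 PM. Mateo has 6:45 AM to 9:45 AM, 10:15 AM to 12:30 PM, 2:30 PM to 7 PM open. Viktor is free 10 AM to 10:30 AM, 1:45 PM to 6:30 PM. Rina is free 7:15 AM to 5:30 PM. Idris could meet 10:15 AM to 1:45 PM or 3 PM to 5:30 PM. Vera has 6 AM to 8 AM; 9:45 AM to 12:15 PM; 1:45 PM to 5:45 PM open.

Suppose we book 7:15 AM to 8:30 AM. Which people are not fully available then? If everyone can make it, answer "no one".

Gabriel: free for 07:15-08:30. Mateo: free for 07:15-08:30. Viktor: not fully free for 07:15-08:30. Rina: free for 07:15-08:30. Idris: not fully free for 07:15-08:30. Vera: not fully free for 07:15-08:30.

Idris, Vera, Viktor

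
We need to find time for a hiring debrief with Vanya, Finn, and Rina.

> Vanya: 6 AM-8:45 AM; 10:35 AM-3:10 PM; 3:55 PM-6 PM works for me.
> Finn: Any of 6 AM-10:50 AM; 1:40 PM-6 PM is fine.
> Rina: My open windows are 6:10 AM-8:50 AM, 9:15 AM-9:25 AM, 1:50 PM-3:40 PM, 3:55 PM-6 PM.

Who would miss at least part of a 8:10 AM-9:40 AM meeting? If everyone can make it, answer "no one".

Vanya: not fully free for 08:10-09:40. Finn: free for 08:10-09:40. Rina: not fully free for 08:10-09:40.

Rina, Vanya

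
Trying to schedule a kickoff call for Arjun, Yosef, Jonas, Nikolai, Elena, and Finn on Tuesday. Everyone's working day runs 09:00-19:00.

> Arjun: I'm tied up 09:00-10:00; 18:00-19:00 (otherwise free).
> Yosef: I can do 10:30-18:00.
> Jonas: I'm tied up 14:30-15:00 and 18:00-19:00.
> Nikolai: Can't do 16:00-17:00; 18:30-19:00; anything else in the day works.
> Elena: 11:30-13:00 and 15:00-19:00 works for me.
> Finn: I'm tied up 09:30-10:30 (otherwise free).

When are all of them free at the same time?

11:30-13:00, 15:00-16:00, 17:00-18:00

Arjun free: 10:00-18:00 (invert busy blocks within the working day).
Yosef free: 10:30-18:00.
Jonas free: 09:00-14:30, 15:00-18:00 (invert busy blocks within the working day).
Nikolai free: 09:00-16:00, 17:00-18:30 (invert busy blocks within the working day).
Elena free: 11:30-13:00, 15:00-19:00.
Finn free: 09:00-09:30, 10:30-19:00 (invert busy blocks within the working day).
Arjun ∩ Yosef: 10:30-18:00.
Arjun ∩ Yosef ∩ Jonas: 10:30-14:30, 15:00-18:00.
Arjun ∩ Yosef ∩ Jonas ∩ Nikolai: 10:30-14:30, 15:00-16:00, 17:00-18:00.
Arjun ∩ Yosef ∩ Jonas ∩ Nikolai ∩ Elena: 11:30-13:00, 15:00-16:00, 17:00-18:00.
Arjun ∩ Yosef ∩ Jonas ∩ Nikolai ∩ Elena ∩ Finn: 11:30-13:00, 15:00-16:00, 17:00-18:00.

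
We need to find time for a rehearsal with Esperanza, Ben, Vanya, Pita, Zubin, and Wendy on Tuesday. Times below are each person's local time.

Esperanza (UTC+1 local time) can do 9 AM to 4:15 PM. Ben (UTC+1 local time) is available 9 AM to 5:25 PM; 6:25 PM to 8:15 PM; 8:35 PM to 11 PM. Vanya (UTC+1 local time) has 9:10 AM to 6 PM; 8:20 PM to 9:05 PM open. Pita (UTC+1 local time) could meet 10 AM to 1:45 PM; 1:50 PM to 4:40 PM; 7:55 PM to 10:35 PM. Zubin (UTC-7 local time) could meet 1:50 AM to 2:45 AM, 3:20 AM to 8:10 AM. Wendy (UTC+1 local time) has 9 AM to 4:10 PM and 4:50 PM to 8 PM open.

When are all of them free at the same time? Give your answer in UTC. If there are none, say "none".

09:00-09:45, 10:20-12:45, 12:50-15:10

Esperanza in UTC: 08:00-15:15 (subtract 1h to convert from UTC+1).
Ben in UTC: 08:00-16:25, 17:25-19:15, 19:35-22:00 (subtract 1h to convert from UTC+1).
Vanya in UTC: 08:10-17:00, 19:20-20:05 (subtract 1h to convert from UTC+1).
Pita in UTC: 09:00-12:45, 12:50-15:40, 18:55-21:35 (subtract 1h to convert from UTC+1).
Zubin in UTC: 08:50-09:45, 10:20-15:10 (add 7h to convert from UTC-7).
Wendy in UTC: 08:00-15:10, 15:50-19:00 (subtract 1h to convert from UTC+1).
Esperanza ∩ Ben: 08:00-15:15.
Esperanza ∩ Ben ∩ Vanya: 08:10-15:15.
Esperanza ∩ Ben ∩ Vanya ∩ Pita: 09:00-12:45, 12:50-15:15.
Esperanza ∩ Ben ∩ Vanya ∩ Pita ∩ Zubin: 09:00-09:45, 10:20-12:45, 12:50-15:10.
Esperanza ∩ Ben ∩ Vanya ∩ Pita ∩ Zubin ∩ Wendy: 09:00-09:45, 10:20-12:45, 12:50-15:10.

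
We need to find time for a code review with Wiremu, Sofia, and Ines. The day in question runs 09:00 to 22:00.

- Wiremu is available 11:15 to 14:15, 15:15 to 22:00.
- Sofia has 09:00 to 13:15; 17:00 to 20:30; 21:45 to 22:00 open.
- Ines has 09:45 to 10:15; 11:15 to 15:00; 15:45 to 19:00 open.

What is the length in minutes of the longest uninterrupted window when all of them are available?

120

Wiremu ∩ Sofia: 11:15-13:15, 17:00-20:30, 21:45-22:00.
Wiremu ∩ Sofia ∩ Ines: 11:15-13:15, 17:00-19:00.
The longest is 11:15-13:15 at 120 minutes.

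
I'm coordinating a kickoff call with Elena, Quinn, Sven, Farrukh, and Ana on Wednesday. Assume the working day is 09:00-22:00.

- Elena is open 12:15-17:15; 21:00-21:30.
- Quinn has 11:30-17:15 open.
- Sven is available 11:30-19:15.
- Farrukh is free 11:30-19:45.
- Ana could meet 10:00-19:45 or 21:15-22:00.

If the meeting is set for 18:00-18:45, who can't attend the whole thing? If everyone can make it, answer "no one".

Elena: not fully free for 18:00-18:45. Quinn: not fully free for 18:00-18:45. Sven: free for 18:00-18:45. Farrukh: free for 18:00-18:45. Ana: free for 18:00-18:45.

Elena, Quinn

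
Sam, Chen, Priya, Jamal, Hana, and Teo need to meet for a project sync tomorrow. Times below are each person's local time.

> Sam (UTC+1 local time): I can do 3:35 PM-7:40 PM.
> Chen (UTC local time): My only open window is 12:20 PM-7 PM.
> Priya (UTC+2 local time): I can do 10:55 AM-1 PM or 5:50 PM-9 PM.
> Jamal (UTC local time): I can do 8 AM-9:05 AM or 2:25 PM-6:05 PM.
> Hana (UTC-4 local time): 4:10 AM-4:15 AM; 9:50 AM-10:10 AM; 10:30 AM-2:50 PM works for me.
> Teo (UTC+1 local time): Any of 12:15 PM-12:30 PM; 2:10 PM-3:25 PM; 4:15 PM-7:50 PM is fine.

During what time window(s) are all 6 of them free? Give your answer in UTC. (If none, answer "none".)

Sam in UTC: 14:35-18:40 (subtract 1h to convert from UTC+1).
Chen in UTC: 12:20-19:00.
Priya in UTC: 08:55-11:00, 15:50-19:00 (subtract 2h to convert from UTC+2).
Jamal in UTC: 08:00-09:05, 14:25-18:05.
Hana in UTC: 08:10-08:15, 13:50-14:10, 14:30-18:50 (add 4h to convert from UTC-4).
Teo in UTC: 11:15-11:30, 13:10-14:25, 15:15-18:50 (subtract 1h to convert from UTC+1).
Sam ∩ Chen: 14:35-18:40.
Sam ∩ Chen ∩ Priya: 15:50-18:40.
Sam ∩ Chen ∩ Priya ∩ Jamal: 15:50-18:05.
Sam ∩ Chen ∩ Priya ∩ Jamal ∩ Hana: 15:50-18:05.
Sam ∩ Chen ∩ Priya ∩ Jamal ∩ Hana ∩ Teo: 15:50-18:05.

15:50-18:05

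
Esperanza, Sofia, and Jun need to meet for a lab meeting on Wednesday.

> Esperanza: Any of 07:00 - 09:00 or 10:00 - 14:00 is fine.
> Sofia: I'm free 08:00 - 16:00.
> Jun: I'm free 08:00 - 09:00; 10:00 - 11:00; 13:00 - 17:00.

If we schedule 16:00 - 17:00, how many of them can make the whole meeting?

1

Jun can make the full 16:00-17:00 slot — that's 1.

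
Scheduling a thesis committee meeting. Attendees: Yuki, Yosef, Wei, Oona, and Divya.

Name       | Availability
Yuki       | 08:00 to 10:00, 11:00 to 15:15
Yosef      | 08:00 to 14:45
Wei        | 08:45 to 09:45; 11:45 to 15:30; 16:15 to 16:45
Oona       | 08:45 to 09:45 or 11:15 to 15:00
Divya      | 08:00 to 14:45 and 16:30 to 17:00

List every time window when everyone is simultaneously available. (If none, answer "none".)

08:45-09:45, 11:45-14:45

Yuki ∩ Yosef: 08:00-10:00, 11:00-14:45.
Yuki ∩ Yosef ∩ Wei: 08:45-09:45, 11:45-14:45.
Yuki ∩ Yosef ∩ Wei ∩ Oona: 08:45-09:45, 11:45-14:45.
Yuki ∩ Yosef ∩ Wei ∩ Oona ∩ Divya: 08:45-09:45, 11:45-14:45.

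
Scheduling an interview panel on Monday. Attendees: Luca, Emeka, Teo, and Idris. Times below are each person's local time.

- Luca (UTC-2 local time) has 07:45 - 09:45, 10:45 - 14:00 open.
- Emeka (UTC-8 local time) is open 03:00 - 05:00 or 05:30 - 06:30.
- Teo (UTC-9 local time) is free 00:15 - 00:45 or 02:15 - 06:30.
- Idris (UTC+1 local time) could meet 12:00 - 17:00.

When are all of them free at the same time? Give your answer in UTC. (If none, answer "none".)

11:15-11:45, 12:45-13:00, 13:30-14:30

Luca in UTC: 09:45-11:45, 12:45-16:00 (add 2h to convert from UTC-2).
Emeka in UTC: 11:00-13:00, 13:30-14:30 (add 8h to convert from UTC-8).
Teo in UTC: 09:15-09:45, 11:15-15:30 (add 9h to convert from UTC-9).
Idris in UTC: 11:00-16:00 (subtract 1h to convert from UTC+1).
Luca ∩ Emeka: 11:00-11:45, 12:45-13:00, 13:30-14:30.
Luca ∩ Emeka ∩ Teo: 11:15-11:45, 12:45-13:00, 13:30-14:30.
Luca ∩ Emeka ∩ Teo ∩ Idris: 11:15-11:45, 12:45-13:00, 13:30-14:30.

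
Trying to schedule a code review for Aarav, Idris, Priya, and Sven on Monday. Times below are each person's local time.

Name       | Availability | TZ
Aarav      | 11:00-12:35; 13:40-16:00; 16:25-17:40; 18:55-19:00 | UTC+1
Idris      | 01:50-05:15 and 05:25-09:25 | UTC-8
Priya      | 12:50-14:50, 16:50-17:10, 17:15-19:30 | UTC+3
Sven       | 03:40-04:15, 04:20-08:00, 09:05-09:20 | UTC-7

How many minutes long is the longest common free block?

Aarav in UTC: 10:00-11:35, 12:40-15:00, 15:25-16:40, 17:55-18:00 (subtract 1h to convert from UTC+1).
Idris in UTC: 09:50-13:15, 13:25-17:25 (add 8h to convert from UTC-8).
Priya in UTC: 09:50-11:50, 13:50-14:10, 14:15-16:30 (subtract 3h to convert from UTC+3).
Sven in UTC: 10:40-11:15, 11:20-15:00, 16:05-16:20 (add 7h to convert from UTC-7).
Aarav ∩ Idris: 10:00-11:35, 12:40-13:15, 13:25-15:00, 15:25-16:40.
Aarav ∩ Idris ∩ Priya: 10:00-11:35, 13:50-14:10, 14:15-15:00, 15:25-16:30.
Aarav ∩ Idris ∩ Priya ∩ Sven: 10:40-11:15, 11:20-11:35, 13:50-14:10, 14:15-15:00, 16:05-16:20.
Those are the intersection windows.
The longest is 14:15-15:00 at 45 minutes.

45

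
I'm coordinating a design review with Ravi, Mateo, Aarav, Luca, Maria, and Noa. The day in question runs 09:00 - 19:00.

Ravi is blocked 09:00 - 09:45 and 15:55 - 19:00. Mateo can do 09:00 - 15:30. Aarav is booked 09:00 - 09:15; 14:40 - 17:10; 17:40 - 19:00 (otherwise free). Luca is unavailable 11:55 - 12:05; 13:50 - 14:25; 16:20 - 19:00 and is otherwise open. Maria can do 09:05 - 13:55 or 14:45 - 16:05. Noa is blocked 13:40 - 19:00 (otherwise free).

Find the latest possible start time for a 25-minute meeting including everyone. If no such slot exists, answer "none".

Ravi free: 09:45-15:55 (invert busy blocks within the working day).
Mateo free: 09:00-15:30.
Aarav free: 09:15-14:40, 17:10-17:40 (invert busy blocks within the working day).
Luca free: 09:00-11:55, 12:05-13:50, 14:25-16:20 (invert busy blocks within the working day).
Maria free: 09:05-13:55, 14:45-16:05.
Noa free: 09:00-13:40 (invert busy blocks within the working day).
Ravi ∩ Mateo: 09:45-15:30.
Ravi ∩ Mateo ∩ Aarav: 09:45-14:40.
Ravi ∩ Mateo ∩ Aarav ∩ Luca: 09:45-11:55, 12:05-13:50, 14:25-14:40.
Ravi ∩ Mateo ∩ Aarav ∩ Luca ∩ Maria: 09:45-11:55, 12:05-13:50.
Ravi ∩ Mateo ∩ Aarav ∩ Luca ∩ Maria ∩ Noa: 09:45-11:55, 12:05-13:40.
So the common availability across everyone is 09:45-11:55, 12:05-13:40.
The last common window of at least 25 minutes is 12:05-13:40; a 25-minute meeting can start as late as 13:15 and still end by 13:40.

13:15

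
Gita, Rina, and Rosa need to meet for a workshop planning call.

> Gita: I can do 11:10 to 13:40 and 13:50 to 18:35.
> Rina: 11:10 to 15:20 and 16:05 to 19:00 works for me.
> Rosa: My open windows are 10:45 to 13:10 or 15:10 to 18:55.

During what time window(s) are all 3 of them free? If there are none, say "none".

Gita ∩ Rina: 11:10-13:40, 13:50-15:20, 16:05-18:35.
Gita ∩ Rina ∩ Rosa: 11:10-13:10, 15:10-15:20, 16:05-18:35.
Those are the intersection windows.

11:10-13:10, 15:10-15:20, 16:05-18:35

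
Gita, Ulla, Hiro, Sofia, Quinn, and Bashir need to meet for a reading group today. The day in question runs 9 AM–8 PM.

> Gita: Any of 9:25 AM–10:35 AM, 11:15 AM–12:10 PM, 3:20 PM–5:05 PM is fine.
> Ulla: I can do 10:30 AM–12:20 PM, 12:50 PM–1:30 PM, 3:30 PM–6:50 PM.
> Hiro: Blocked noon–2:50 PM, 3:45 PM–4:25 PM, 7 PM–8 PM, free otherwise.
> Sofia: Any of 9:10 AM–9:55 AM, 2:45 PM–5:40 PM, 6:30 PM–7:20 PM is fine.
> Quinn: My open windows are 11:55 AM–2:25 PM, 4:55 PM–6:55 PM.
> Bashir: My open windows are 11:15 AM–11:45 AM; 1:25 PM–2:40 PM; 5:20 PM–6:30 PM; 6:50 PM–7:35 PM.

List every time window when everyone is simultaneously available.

none

Gita free: 09:25-10:35, 11:15-12:10, 15:20-17:05.
Ulla free: 10:30-12:20, 12:50-13:30, 15:30-18:50.
Hiro free: 09:00-12:00, 14:50-15:45, 16:25-19:00 (invert busy blocks within the working day).
Sofia free: 09:10-09:55, 14:45-17:40, 18:30-19:20.
Quinn free: 11:55-14:25, 16:55-18:55.
Bashir free: 11:15-11:45, 13:25-14:40, 17:20-18:30, 18:50-19:35.
Gita ∩ Ulla: 10:30-10:35, 11:15-12:10, 15:30-17:05.
Gita ∩ Ulla ∩ Hiro: 10:30-10:35, 11:15-12:00, 15:30-15:45, 16:25-17:05.
Gita ∩ Ulla ∩ Hiro ∩ Sofia: 15:30-15:45, 16:25-17:05.
Gita ∩ Ulla ∩ Hiro ∩ Sofia ∩ Quinn: 16:55-17:05.
Gita ∩ Ulla ∩ Hiro ∩ Sofia ∩ Quinn ∩ Bashir: ∅.
There is no time when everyone is free.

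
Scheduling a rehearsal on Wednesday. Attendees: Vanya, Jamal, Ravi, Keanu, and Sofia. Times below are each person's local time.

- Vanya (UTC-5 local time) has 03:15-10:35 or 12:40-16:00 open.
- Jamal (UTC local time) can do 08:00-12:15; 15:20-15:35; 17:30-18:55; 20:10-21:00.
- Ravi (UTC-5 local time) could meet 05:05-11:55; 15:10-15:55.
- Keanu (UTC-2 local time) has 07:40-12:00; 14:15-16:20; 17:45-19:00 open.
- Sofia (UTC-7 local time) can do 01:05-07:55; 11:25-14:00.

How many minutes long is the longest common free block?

Vanya in UTC: 08:15-15:35, 17:40-21:00 (add 5h to convert from UTC-5).
Jamal in UTC: 08:00-12:15, 15:20-15:35, 17:30-18:55, 20:10-21:00.
Ravi in UTC: 10:05-16:55, 20:10-20:55 (add 5h to convert from UTC-5).
Keanu in UTC: 09:40-14:00, 16:15-18:20, 19:45-21:00 (add 2h to convert from UTC-2).
Sofia in UTC: 08:05-14:55, 18:25-21:00 (add 7h to convert from UTC-7).
Vanya ∩ Jamal: 08:15-12:15, 15:20-15:35, 17:40-18:55, 20:10-21:00.
Vanya ∩ Jamal ∩ Ravi: 10:05-12:15, 15:20-15:35, 20:10-20:55.
Vanya ∩ Jamal ∩ Ravi ∩ Keanu: 10:05-12:15, 20:10-20:55.
Vanya ∩ Jamal ∩ Ravi ∩ Keanu ∩ Sofia: 10:05-12:15, 20:10-20:55.
The longest is 10:05-12:15 at 130 minutes.

130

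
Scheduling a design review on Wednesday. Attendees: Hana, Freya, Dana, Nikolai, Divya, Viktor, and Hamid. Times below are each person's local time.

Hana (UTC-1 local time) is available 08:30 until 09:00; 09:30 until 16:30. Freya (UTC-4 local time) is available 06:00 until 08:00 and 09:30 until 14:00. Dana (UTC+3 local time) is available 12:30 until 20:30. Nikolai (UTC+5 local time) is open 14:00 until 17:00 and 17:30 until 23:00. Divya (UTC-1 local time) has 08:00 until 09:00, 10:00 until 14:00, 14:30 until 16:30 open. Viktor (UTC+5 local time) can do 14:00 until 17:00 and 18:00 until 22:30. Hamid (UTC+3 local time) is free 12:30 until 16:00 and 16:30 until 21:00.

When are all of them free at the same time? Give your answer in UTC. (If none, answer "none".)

11:00-12:00, 13:30-15:00, 15:30-17:30

Hana in UTC: 09:30-10:00, 10:30-17:30 (add 1h to convert from UTC-1).
Freya in UTC: 10:00-12:00, 13:30-18:00 (add 4h to convert from UTC-4).
Dana in UTC: 09:30-17:30 (subtract 3h to convert from UTC+3).
Nikolai in UTC: 09:00-12:00, 12:30-18:00 (subtract 5h to convert from UTC+5).
Divya in UTC: 09:00-10:00, 11:00-15:00, 15:30-17:30 (add 1h to convert from UTC-1).
Viktor in UTC: 09:00-12:00, 13:00-17:30 (subtract 5h to convert from UTC+5).
Hamid in UTC: 09:30-13:00, 13:30-18:00 (subtract 3h to convert from UTC+3).
Hana ∩ Freya: 10:30-12:00, 13:30-17:30.
Hana ∩ Freya ∩ Dana: 10:30-12:00, 13:30-17:30.
Hana ∩ Freya ∩ Dana ∩ Nikolai: 10:30-12:00, 13:30-17:30.
Hana ∩ Freya ∩ Dana ∩ Nikolai ∩ Divya: 11:00-12:00, 13:30-15:00, 15:30-17:30.
Hana ∩ Freya ∩ Dana ∩ Nikolai ∩ Divya ∩ Viktor: 11:00-12:00, 13:30-15:00, 15:30-17:30.
Hana ∩ Freya ∩ Dana ∩ Nikolai ∩ Divya ∩ Viktor ∩ Hamid: 11:00-12:00, 13:30-15:00, 15:30-17:30.
Those are the intersection windows.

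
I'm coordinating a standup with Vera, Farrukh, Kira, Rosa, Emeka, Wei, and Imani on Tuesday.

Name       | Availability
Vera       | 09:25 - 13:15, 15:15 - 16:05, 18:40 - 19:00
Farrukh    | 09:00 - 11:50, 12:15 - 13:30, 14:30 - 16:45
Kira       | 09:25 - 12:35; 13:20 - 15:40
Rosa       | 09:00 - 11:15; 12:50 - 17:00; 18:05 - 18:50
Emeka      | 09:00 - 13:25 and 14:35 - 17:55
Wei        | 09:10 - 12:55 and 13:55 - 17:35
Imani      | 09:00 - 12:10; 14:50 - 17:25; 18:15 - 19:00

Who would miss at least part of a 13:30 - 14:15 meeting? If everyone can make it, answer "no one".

Emeka, Farrukh, Imani, Vera, Wei

Vera: not fully free for 13:30-14:15. Farrukh: not fully free for 13:30-14:15. Kira: free for 13:30-14:15. Rosa: free for 13:30-14:15. Emeka: not fully free for 13:30-14:15. Wei: not fully free for 13:30-14:15. Imani: not fully free for 13:30-14:15.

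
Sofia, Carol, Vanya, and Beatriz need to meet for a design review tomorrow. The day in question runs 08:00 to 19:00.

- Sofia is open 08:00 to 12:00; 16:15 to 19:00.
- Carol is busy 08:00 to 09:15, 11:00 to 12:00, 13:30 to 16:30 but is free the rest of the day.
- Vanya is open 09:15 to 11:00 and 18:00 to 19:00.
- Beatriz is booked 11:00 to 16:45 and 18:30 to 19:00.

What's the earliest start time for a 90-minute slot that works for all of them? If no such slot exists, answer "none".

09:15

Sofia free: 08:00-12:00, 16:15-19:00.
Carol free: 09:15-11:00, 12:00-13:30, 16:30-19:00 (invert busy blocks within the working day).
Vanya free: 09:15-11:00, 18:00-19:00.
Beatriz free: 08:00-11:00, 16:45-18:30 (invert busy blocks within the working day).
Sofia ∩ Carol: 09:15-11:00, 16:30-19:00.
Sofia ∩ Carol ∩ Vanya: 09:15-11:00, 18:00-19:00.
Sofia ∩ Carol ∩ Vanya ∩ Beatriz: 09:15-11:00, 18:00-18:30.
The first common window of at least 90 minutes is 09:15-11:00, so the earliest start is 09:15.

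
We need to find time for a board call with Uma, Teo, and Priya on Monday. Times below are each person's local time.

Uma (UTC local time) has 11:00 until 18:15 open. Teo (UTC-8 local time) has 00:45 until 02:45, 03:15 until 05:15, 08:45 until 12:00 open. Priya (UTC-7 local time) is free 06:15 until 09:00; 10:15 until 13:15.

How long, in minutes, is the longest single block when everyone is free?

Uma in UTC: 11:00-18:15.
Teo in UTC: 08:45-10:45, 11:15-13:15, 16:45-20:00 (add 8h to convert from UTC-8).
Priya in UTC: 13:15-16:00, 17:15-20:15 (add 7h to convert from UTC-7).
Uma ∩ Teo: 11:15-13:15, 16:45-18:15.
Uma ∩ Teo ∩ Priya: 17:15-18:15.
Those are the intersection windows.
The longest is 17:15-18:15 at 60 minutes.

60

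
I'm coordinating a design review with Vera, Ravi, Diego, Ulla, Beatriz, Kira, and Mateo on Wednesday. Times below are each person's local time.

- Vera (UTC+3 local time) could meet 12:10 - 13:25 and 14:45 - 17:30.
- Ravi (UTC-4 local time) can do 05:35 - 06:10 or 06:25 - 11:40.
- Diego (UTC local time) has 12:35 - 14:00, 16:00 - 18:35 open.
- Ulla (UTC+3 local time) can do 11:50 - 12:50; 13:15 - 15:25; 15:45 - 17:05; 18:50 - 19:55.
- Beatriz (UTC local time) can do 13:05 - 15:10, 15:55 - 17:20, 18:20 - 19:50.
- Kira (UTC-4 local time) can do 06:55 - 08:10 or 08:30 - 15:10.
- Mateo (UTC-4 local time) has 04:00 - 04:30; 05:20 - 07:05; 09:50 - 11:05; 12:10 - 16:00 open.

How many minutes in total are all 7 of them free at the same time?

10

Vera in UTC: 09:10-10:25, 11:45-14:30 (subtract 3h to convert from UTC+3).
Ravi in UTC: 09:35-10:10, 10:25-15:40 (add 4h to convert from UTC-4).
Diego in UTC: 12:35-14:00, 16:00-18:35.
Ulla in UTC: 08:50-09:50, 10:15-12:25, 12:45-14:05, 15:50-16:55 (subtract 3h to convert from UTC+3).
Beatriz in UTC: 13:05-15:10, 15:55-17:20, 18:20-19:50.
Kira in UTC: 10:55-12:10, 12:30-19:10 (add 4h to convert from UTC-4).
Mateo in UTC: 08:00-08:30, 09:20-11:05, 13:50-15:05, 16:10-20:00 (add 4h to convert from UTC-4).
Vera ∩ Ravi: 09:35-10:10, 11:45-14:30.
Vera ∩ Ravi ∩ Diego: 12:35-14:00.
Vera ∩ Ravi ∩ Diego ∩ Ulla: 12:45-14:00.
Vera ∩ Ravi ∩ Diego ∩ Ulla ∩ Beatriz: 13:05-14:00.
Vera ∩ Ravi ∩ Diego ∩ Ulla ∩ Beatriz ∩ Kira: 13:05-14:00.
Vera ∩ Ravi ∩ Diego ∩ Ulla ∩ Beatriz ∩ Kira ∩ Mateo: 13:50-14:00.
So the common availability across everyone is 13:50-14:00.
That's a single block of 10 minutes.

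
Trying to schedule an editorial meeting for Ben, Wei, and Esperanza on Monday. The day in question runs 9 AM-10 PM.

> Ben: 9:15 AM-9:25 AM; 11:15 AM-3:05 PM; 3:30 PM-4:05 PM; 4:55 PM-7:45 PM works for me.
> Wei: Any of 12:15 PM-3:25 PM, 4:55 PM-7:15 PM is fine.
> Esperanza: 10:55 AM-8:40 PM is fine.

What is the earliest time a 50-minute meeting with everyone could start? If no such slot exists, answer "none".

Ben ∩ Wei: 12:15-15:05, 16:55-19:15.
Ben ∩ Wei ∩ Esperanza: 12:15-15:05, 16:55-19:15.
The first common window of at least 50 minutes is 12:15-15:05, so the earliest start is 12:15.

12:15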